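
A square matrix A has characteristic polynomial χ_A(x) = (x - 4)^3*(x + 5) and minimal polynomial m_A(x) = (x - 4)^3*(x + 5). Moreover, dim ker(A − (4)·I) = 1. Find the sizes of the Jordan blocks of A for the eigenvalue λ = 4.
Block sizes for λ = 4: [3]

Step 1 — from the characteristic polynomial, algebraic multiplicity of λ = 4 is 3. From dim ker(A − (4)·I) = 1, there are exactly 1 Jordan blocks for λ = 4.
Step 2 — from the minimal polynomial, the factor (x − 4)^3 tells us the largest block for λ = 4 has size 3.
Step 3 — with total size 3, 1 blocks, and largest block 3, the block sizes (in nonincreasing order) are [3].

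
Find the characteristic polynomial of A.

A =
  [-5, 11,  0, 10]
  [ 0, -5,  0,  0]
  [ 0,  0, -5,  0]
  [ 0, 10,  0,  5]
x^4 + 10*x^3 - 250*x - 625

Expanding det(x·I − A) (e.g. by cofactor expansion or by noting that A is similar to its Jordan form J, which has the same characteristic polynomial as A) gives
  χ_A(x) = x^4 + 10*x^3 - 250*x - 625
which factors as (x - 5)*(x + 5)^3. The eigenvalues (with algebraic multiplicities) are λ = -5 with multiplicity 3, λ = 5 with multiplicity 1.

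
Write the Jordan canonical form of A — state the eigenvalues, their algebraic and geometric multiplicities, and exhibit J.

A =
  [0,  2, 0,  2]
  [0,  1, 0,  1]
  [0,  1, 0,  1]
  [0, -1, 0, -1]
J_2(0) ⊕ J_1(0) ⊕ J_1(0)

The characteristic polynomial is
  det(x·I − A) = x^4

Eigenvalues and multiplicities (the geometric multiplicity of λ is n − rank(A − λI), which equals the number of Jordan blocks for λ):
  λ = 0: algebraic multiplicity = 4, geometric multiplicity = 3

Determining the block sizes for each eigenvalue:
  λ = 0: 3 blocks summing to 4 forces exactly one block of size 2 and the rest size 1 → block sizes [2, 1, 1]

Assembling the blocks gives a Jordan form
J =
  [0, 1, 0, 0]
  [0, 0, 0, 0]
  [0, 0, 0, 0]
  [0, 0, 0, 0]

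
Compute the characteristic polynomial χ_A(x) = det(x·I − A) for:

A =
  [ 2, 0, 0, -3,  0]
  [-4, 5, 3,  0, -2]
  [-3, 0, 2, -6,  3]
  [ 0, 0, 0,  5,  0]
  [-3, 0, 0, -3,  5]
x^5 - 19*x^4 + 139*x^3 - 485*x^2 + 800*x - 500

Expanding det(x·I − A) (e.g. by cofactor expansion or by noting that A is similar to its Jordan form J, which has the same characteristic polynomial as A) gives
  χ_A(x) = x^5 - 19*x^4 + 139*x^3 - 485*x^2 + 800*x - 500
which factors as (x - 5)^3*(x - 2)^2. The eigenvalues (with algebraic multiplicities) are λ = 2 with multiplicity 2, λ = 5 with multiplicity 3.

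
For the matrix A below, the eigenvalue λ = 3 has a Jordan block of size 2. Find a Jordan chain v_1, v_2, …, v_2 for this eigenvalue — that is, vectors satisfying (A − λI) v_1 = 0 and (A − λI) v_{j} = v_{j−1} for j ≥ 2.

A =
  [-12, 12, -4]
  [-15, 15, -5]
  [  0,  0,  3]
A Jordan chain for λ = 3 of length 2:
v_1 = (-4, -5, 0)ᵀ
v_2 = (0, 0, 1)ᵀ

Let N = A − (3)·I. We want v_2 with N^2 v_2 = 0 but N^1 v_2 ≠ 0; then v_{j-1} := N · v_j for j = 2, …, 2.

Pick v_2 = (0, 0, 1)ᵀ.
Then v_1 = N · v_2 = (-4, -5, 0)ᵀ.

Sanity check: (A − (3)·I) v_1 = (0, 0, 0)ᵀ = 0. ✓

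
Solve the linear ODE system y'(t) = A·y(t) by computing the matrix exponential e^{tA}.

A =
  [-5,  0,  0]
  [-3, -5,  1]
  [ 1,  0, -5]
e^{tA} =
  [exp(-5*t), 0, 0]
  [t^2*exp(-5*t)/2 - 3*t*exp(-5*t), exp(-5*t), t*exp(-5*t)]
  [t*exp(-5*t), 0, exp(-5*t)]

Strategy: write A = P · J · P⁻¹ where J is a Jordan canonical form, so e^{tA} = P · e^{tJ} · P⁻¹, and e^{tJ} can be computed block-by-block.

A has Jordan form
J =
  [-5,  1,  0]
  [ 0, -5,  1]
  [ 0,  0, -5]
(up to reordering of blocks).

Per-block formulas:
  For a 3×3 Jordan block J_3(-5): exp(t · J_3(-5)) = e^(-5t)·(I + t·N + (t^2/2)·N^2), where N is the 3×3 nilpotent shift.

After assembling e^{tJ} and conjugating by P, we get:

e^{tA} =
  [exp(-5*t), 0, 0]
  [t^2*exp(-5*t)/2 - 3*t*exp(-5*t), exp(-5*t), t*exp(-5*t)]
  [t*exp(-5*t), 0, exp(-5*t)]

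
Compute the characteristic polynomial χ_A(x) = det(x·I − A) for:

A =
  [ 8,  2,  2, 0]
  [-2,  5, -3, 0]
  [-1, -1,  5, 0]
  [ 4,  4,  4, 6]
x^4 - 24*x^3 + 216*x^2 - 864*x + 1296

Expanding det(x·I − A) (e.g. by cofactor expansion or by noting that A is similar to its Jordan form J, which has the same characteristic polynomial as A) gives
  χ_A(x) = x^4 - 24*x^3 + 216*x^2 - 864*x + 1296
which factors as (x - 6)^4. The eigenvalues (with algebraic multiplicities) are λ = 6 with multiplicity 4.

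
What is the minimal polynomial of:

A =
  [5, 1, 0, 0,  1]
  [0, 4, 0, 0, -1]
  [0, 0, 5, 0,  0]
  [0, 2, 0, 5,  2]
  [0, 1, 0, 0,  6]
x^2 - 10*x + 25

The characteristic polynomial is χ_A(x) = (x - 5)^5, so the eigenvalues are known. The minimal polynomial is
  m_A(x) = Π_λ (x − λ)^{k_λ}
where k_λ is the size of the *largest* Jordan block for λ (equivalently, the smallest k with (A − λI)^k v = 0 for every generalised eigenvector v of λ).

  λ = 5: largest Jordan block has size 2, contributing (x − 5)^2

So m_A(x) = (x - 5)^2 = x^2 - 10*x + 25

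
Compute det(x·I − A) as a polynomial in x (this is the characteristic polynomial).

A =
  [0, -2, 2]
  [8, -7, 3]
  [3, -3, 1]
x^3 + 6*x^2 + 12*x + 8

Expanding det(x·I − A) (e.g. by cofactor expansion or by noting that A is similar to its Jordan form J, which has the same characteristic polynomial as A) gives
  χ_A(x) = x^3 + 6*x^2 + 12*x + 8
which factors as (x + 2)^3. The eigenvalues (with algebraic multiplicities) are λ = -2 with multiplicity 3.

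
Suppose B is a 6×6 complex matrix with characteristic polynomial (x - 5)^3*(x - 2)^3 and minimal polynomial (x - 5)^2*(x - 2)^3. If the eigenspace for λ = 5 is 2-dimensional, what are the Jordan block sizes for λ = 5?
Block sizes for λ = 5: [2, 1]

Step 1 — from the characteristic polynomial, algebraic multiplicity of λ = 5 is 3. From dim ker(B − (5)·I) = 2, there are exactly 2 Jordan blocks for λ = 5.
Step 2 — from the minimal polynomial, the factor (x − 5)^2 tells us the largest block for λ = 5 has size 2.
Step 3 — with total size 3, 2 blocks, and largest block 2, the block sizes (in nonincreasing order) are [2, 1].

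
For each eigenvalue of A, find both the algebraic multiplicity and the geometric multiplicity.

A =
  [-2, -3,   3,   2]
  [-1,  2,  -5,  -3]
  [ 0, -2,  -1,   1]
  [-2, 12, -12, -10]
λ = -3: alg = 3, geom = 2; λ = -2: alg = 1, geom = 1

Step 1 — factor the characteristic polynomial to read off the algebraic multiplicities:
  χ_A(x) = (x + 2)*(x + 3)^3

Step 2 — compute geometric multiplicities via the rank-nullity identity g(λ) = n − rank(A − λI):
  rank(A − (-3)·I) = 2, so dim ker(A − (-3)·I) = n − 2 = 2
  rank(A − (-2)·I) = 3, so dim ker(A − (-2)·I) = n − 3 = 1

Summary:
  λ = -3: algebraic multiplicity = 3, geometric multiplicity = 2
  λ = -2: algebraic multiplicity = 1, geometric multiplicity = 1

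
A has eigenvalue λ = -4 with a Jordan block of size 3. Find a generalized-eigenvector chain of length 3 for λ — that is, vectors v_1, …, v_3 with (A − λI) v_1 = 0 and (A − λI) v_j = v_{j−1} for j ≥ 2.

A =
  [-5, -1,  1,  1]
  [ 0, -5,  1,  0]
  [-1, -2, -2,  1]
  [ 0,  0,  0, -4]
A Jordan chain for λ = -4 of length 3:
v_1 = (0, -1, -1, 0)ᵀ
v_2 = (-1, 0, -1, 0)ᵀ
v_3 = (1, 0, 0, 0)ᵀ

Let N = A − (-4)·I. We want v_3 with N^3 v_3 = 0 but N^2 v_3 ≠ 0; then v_{j-1} := N · v_j for j = 3, …, 2.

Pick v_3 = (1, 0, 0, 0)ᵀ.
Then v_2 = N · v_3 = (-1, 0, -1, 0)ᵀ.
Then v_1 = N · v_2 = (0, -1, -1, 0)ᵀ.

Sanity check: (A − (-4)·I) v_1 = (0, 0, 0, 0)ᵀ = 0. ✓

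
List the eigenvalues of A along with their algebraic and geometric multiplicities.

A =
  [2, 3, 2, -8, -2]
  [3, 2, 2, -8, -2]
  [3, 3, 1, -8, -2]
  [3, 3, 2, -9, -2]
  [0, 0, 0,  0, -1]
λ = -1: alg = 5, geom = 4

Step 1 — factor the characteristic polynomial to read off the algebraic multiplicities:
  χ_A(x) = (x + 1)^5

Step 2 — compute geometric multiplicities via the rank-nullity identity g(λ) = n − rank(A − λI):
  rank(A − (-1)·I) = 1, so dim ker(A − (-1)·I) = n − 1 = 4

Summary:
  λ = -1: algebraic multiplicity = 5, geometric multiplicity = 4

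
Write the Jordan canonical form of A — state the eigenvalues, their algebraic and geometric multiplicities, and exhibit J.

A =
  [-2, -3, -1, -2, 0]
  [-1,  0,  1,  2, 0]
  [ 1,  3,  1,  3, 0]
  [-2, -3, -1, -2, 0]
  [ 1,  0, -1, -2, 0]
J_1(-3) ⊕ J_3(0) ⊕ J_1(0)

The characteristic polynomial is
  det(x·I − A) = x^5 + 3*x^4 = x^4*(x + 3)

Eigenvalues and multiplicities (the geometric multiplicity of λ is n − rank(A − λI), which equals the number of Jordan blocks for λ):
  λ = -3: algebraic multiplicity = 1, geometric multiplicity = 1
  λ = 0: algebraic multiplicity = 4, geometric multiplicity = 2

Determining the block sizes for each eigenvalue:
  λ = -3: one block (gm = 1), so the single block has size am = 1 → block sizes [1]
  λ = 0: with am = 4 and gm = 2, the partition is not yet determined (e.g. several partitions of 4 into 2 parts exist). Let N = A − (0)·I. Computing rank(N^1) = 3, rank(N^2) = 2, rank(N^3) = 1; the number of blocks of size ≥ j is rank(N^{j−1}) − rank(N^j), giving [2, 1, 1]. So we have 1 block(s) of size 3, 1 block(s) of size 1 → block sizes [3, 1]

Assembling the blocks gives a Jordan form
J =
  [-3, 0, 0, 0, 0]
  [ 0, 0, 1, 0, 0]
  [ 0, 0, 0, 1, 0]
  [ 0, 0, 0, 0, 0]
  [ 0, 0, 0, 0, 0]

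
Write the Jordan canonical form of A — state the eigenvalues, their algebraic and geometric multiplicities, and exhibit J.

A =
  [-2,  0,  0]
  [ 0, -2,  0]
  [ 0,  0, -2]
J_1(-2) ⊕ J_1(-2) ⊕ J_1(-2)

The characteristic polynomial is
  det(x·I − A) = x^3 + 6*x^2 + 12*x + 8 = (x + 2)^3

Eigenvalues and multiplicities (the geometric multiplicity of λ is n − rank(A − λI), which equals the number of Jordan blocks for λ):
  λ = -2: algebraic multiplicity = 3, geometric multiplicity = 3

Determining the block sizes for each eigenvalue:
  λ = -2: gm = am = 3, so every block has size 1 → block sizes [1, 1, 1]

Assembling the blocks gives a Jordan form
J =
  [-2,  0,  0]
  [ 0, -2,  0]
  [ 0,  0, -2]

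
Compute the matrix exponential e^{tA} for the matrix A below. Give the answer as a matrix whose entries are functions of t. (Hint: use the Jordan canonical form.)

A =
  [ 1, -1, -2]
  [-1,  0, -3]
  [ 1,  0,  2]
e^{tA} =
  [-t^2*exp(t)/2 + exp(t), t^2*exp(t)/2 - t*exp(t), t^2*exp(t)/2 - 2*t*exp(t)]
  [-t^2*exp(t) - t*exp(t), t^2*exp(t) - t*exp(t) + exp(t), t^2*exp(t) - 3*t*exp(t)]
  [t^2*exp(t)/2 + t*exp(t), -t^2*exp(t)/2, -t^2*exp(t)/2 + t*exp(t) + exp(t)]

Strategy: write A = P · J · P⁻¹ where J is a Jordan canonical form, so e^{tA} = P · e^{tJ} · P⁻¹, and e^{tJ} can be computed block-by-block.

A has Jordan form
J =
  [1, 1, 0]
  [0, 1, 1]
  [0, 0, 1]
(up to reordering of blocks).

Per-block formulas:
  For a 3×3 Jordan block J_3(1): exp(t · J_3(1)) = e^(1t)·(I + t·N + (t^2/2)·N^2), where N is the 3×3 nilpotent shift.

After assembling e^{tJ} and conjugating by P, we get:

e^{tA} =
  [-t^2*exp(t)/2 + exp(t), t^2*exp(t)/2 - t*exp(t), t^2*exp(t)/2 - 2*t*exp(t)]
  [-t^2*exp(t) - t*exp(t), t^2*exp(t) - t*exp(t) + exp(t), t^2*exp(t) - 3*t*exp(t)]
  [t^2*exp(t)/2 + t*exp(t), -t^2*exp(t)/2, -t^2*exp(t)/2 + t*exp(t) + exp(t)]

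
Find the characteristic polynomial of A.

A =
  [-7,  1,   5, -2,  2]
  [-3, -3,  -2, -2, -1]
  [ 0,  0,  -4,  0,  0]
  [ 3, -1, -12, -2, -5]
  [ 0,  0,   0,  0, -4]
x^5 + 20*x^4 + 160*x^3 + 640*x^2 + 1280*x + 1024

Expanding det(x·I − A) (e.g. by cofactor expansion or by noting that A is similar to its Jordan form J, which has the same characteristic polynomial as A) gives
  χ_A(x) = x^5 + 20*x^4 + 160*x^3 + 640*x^2 + 1280*x + 1024
which factors as (x + 4)^5. The eigenvalues (with algebraic multiplicities) are λ = -4 with multiplicity 5.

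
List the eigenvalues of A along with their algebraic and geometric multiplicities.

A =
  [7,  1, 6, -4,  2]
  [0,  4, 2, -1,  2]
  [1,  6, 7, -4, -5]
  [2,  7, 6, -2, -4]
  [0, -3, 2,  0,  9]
λ = 5: alg = 5, geom = 2

Step 1 — factor the characteristic polynomial to read off the algebraic multiplicities:
  χ_A(x) = (x - 5)^5

Step 2 — compute geometric multiplicities via the rank-nullity identity g(λ) = n − rank(A − λI):
  rank(A − (5)·I) = 3, so dim ker(A − (5)·I) = n − 3 = 2

Summary:
  λ = 5: algebraic multiplicity = 5, geometric multiplicity = 2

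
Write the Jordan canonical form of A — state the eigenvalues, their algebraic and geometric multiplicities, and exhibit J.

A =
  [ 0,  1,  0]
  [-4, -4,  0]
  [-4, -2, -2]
J_2(-2) ⊕ J_1(-2)

The characteristic polynomial is
  det(x·I − A) = x^3 + 6*x^2 + 12*x + 8 = (x + 2)^3

Eigenvalues and multiplicities (the geometric multiplicity of λ is n − rank(A − λI), which equals the number of Jordan blocks for λ):
  λ = -2: algebraic multiplicity = 3, geometric multiplicity = 2

Determining the block sizes for each eigenvalue:
  λ = -2: 2 blocks summing to 3 forces exactly one block of size 2 and the rest size 1 → block sizes [2, 1]

Assembling the blocks gives a Jordan form
J =
  [-2,  1,  0]
  [ 0, -2,  0]
  [ 0,  0, -2]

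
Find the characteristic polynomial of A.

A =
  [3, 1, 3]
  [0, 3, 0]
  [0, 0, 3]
x^3 - 9*x^2 + 27*x - 27

Expanding det(x·I − A) (e.g. by cofactor expansion or by noting that A is similar to its Jordan form J, which has the same characteristic polynomial as A) gives
  χ_A(x) = x^3 - 9*x^2 + 27*x - 27
which factors as (x - 3)^3. The eigenvalues (with algebraic multiplicities) are λ = 3 with multiplicity 3.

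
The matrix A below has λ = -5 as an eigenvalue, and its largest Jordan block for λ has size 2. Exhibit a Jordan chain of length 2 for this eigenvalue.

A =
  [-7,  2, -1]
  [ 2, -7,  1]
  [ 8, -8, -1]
A Jordan chain for λ = -5 of length 2:
v_1 = (-2, 2, 8)ᵀ
v_2 = (1, 0, 0)ᵀ

Let N = A − (-5)·I. We want v_2 with N^2 v_2 = 0 but N^1 v_2 ≠ 0; then v_{j-1} := N · v_j for j = 2, …, 2.

Pick v_2 = (1, 0, 0)ᵀ.
Then v_1 = N · v_2 = (-2, 2, 8)ᵀ.

Sanity check: (A − (-5)·I) v_1 = (0, 0, 0)ᵀ = 0. ✓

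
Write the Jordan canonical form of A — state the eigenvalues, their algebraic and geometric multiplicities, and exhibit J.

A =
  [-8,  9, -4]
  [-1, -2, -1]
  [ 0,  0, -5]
J_3(-5)

The characteristic polynomial is
  det(x·I − A) = x^3 + 15*x^2 + 75*x + 125 = (x + 5)^3

Eigenvalues and multiplicities (the geometric multiplicity of λ is n − rank(A − λI), which equals the number of Jordan blocks for λ):
  λ = -5: algebraic multiplicity = 3, geometric multiplicity = 1

Determining the block sizes for each eigenvalue:
  λ = -5: one block (gm = 1), so the single block has size am = 3 → block sizes [3]

Assembling the blocks gives a Jordan form
J =
  [-5,  1,  0]
  [ 0, -5,  1]
  [ 0,  0, -5]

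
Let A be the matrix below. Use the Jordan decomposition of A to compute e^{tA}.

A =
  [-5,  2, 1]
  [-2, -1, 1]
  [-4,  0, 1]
e^{tA} =
  [-exp(-t) + 2*exp(-3*t), -2*t*exp(-t) + 2*exp(-t) - 2*exp(-3*t), t*exp(-t)]
  [-exp(-t) + exp(-3*t), -2*t*exp(-t) + 2*exp(-t) - exp(-3*t), t*exp(-t)]
  [-2*exp(-t) + 2*exp(-3*t), -4*t*exp(-t) + 2*exp(-t) - 2*exp(-3*t), 2*t*exp(-t) + exp(-t)]

Strategy: write A = P · J · P⁻¹ where J is a Jordan canonical form, so e^{tA} = P · e^{tJ} · P⁻¹, and e^{tJ} can be computed block-by-block.

A has Jordan form
J =
  [-3,  0,  0]
  [ 0, -1,  1]
  [ 0,  0, -1]
(up to reordering of blocks).

Per-block formulas:
  For a 2×2 Jordan block J_2(-1): exp(t · J_2(-1)) = e^(-1t)·(I + t·N), where N is the 2×2 nilpotent shift.
  For a 1×1 block at λ = -3: exp(t · [-3]) = [e^(-3t)].

After assembling e^{tJ} and conjugating by P, we get:

e^{tA} =
  [-exp(-t) + 2*exp(-3*t), -2*t*exp(-t) + 2*exp(-t) - 2*exp(-3*t), t*exp(-t)]
  [-exp(-t) + exp(-3*t), -2*t*exp(-t) + 2*exp(-t) - exp(-3*t), t*exp(-t)]
  [-2*exp(-t) + 2*exp(-3*t), -4*t*exp(-t) + 2*exp(-t) - 2*exp(-3*t), 2*t*exp(-t) + exp(-t)]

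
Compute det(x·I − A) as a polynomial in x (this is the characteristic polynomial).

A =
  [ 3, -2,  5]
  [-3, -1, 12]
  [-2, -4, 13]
x^3 - 15*x^2 + 75*x - 125

Expanding det(x·I − A) (e.g. by cofactor expansion or by noting that A is similar to its Jordan form J, which has the same characteristic polynomial as A) gives
  χ_A(x) = x^3 - 15*x^2 + 75*x - 125
which factors as (x - 5)^3. The eigenvalues (with algebraic multiplicities) are λ = 5 with multiplicity 3.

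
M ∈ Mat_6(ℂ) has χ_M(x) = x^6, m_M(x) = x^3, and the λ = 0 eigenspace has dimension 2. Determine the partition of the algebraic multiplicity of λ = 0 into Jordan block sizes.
Block sizes for λ = 0: [3, 3]

Step 1 — from the characteristic polynomial, algebraic multiplicity of λ = 0 is 6. From dim ker(M − (0)·I) = 2, there are exactly 2 Jordan blocks for λ = 0.
Step 2 — from the minimal polynomial, the factor (x − 0)^3 tells us the largest block for λ = 0 has size 3.
Step 3 — with total size 6, 2 blocks, and largest block 3, the block sizes (in nonincreasing order) are [3, 3].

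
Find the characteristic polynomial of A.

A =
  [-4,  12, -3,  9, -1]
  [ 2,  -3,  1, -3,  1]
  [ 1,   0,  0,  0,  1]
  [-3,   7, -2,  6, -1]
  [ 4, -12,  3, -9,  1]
x^5

Expanding det(x·I − A) (e.g. by cofactor expansion or by noting that A is similar to its Jordan form J, which has the same characteristic polynomial as A) gives
  χ_A(x) = x^5
which factors as x^5. The eigenvalues (with algebraic multiplicities) are λ = 0 with multiplicity 5.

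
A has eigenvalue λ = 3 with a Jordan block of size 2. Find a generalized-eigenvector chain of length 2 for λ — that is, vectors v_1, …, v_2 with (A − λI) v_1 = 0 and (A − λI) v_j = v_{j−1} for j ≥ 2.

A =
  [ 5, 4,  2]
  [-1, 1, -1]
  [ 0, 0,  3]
A Jordan chain for λ = 3 of length 2:
v_1 = (2, -1, 0)ᵀ
v_2 = (1, 0, 0)ᵀ

Let N = A − (3)·I. We want v_2 with N^2 v_2 = 0 but N^1 v_2 ≠ 0; then v_{j-1} := N · v_j for j = 2, …, 2.

Pick v_2 = (1, 0, 0)ᵀ.
Then v_1 = N · v_2 = (2, -1, 0)ᵀ.

Sanity check: (A − (3)·I) v_1 = (0, 0, 0)ᵀ = 0. ✓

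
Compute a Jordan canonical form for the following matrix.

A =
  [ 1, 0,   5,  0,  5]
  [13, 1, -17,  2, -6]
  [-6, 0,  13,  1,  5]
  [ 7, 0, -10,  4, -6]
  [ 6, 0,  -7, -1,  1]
J_1(1) ⊕ J_1(1) ⊕ J_3(6)

The characteristic polynomial is
  det(x·I − A) = x^5 - 20*x^4 + 145*x^3 - 450*x^2 + 540*x - 216 = (x - 6)^3*(x - 1)^2

Eigenvalues and multiplicities (the geometric multiplicity of λ is n − rank(A − λI), which equals the number of Jordan blocks for λ):
  λ = 1: algebraic multiplicity = 2, geometric multiplicity = 2
  λ = 6: algebraic multiplicity = 3, geometric multiplicity = 1

Determining the block sizes for each eigenvalue:
  λ = 1: gm = am = 2, so every block has size 1 → block sizes [1, 1]
  λ = 6: one block (gm = 1), so the single block has size am = 3 → block sizes [3]

Assembling the blocks gives a Jordan form
J =
  [1, 0, 0, 0, 0]
  [0, 1, 0, 0, 0]
  [0, 0, 6, 1, 0]
  [0, 0, 0, 6, 1]
  [0, 0, 0, 0, 6]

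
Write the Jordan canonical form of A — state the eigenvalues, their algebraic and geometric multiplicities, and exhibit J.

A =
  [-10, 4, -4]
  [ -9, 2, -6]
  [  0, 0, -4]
J_2(-4) ⊕ J_1(-4)

The characteristic polynomial is
  det(x·I − A) = x^3 + 12*x^2 + 48*x + 64 = (x + 4)^3

Eigenvalues and multiplicities (the geometric multiplicity of λ is n − rank(A − λI), which equals the number of Jordan blocks for λ):
  λ = -4: algebraic multiplicity = 3, geometric multiplicity = 2

Determining the block sizes for each eigenvalue:
  λ = -4: 2 blocks summing to 3 forces exactly one block of size 2 and the rest size 1 → block sizes [2, 1]

Assembling the blocks gives a Jordan form
J =
  [-4,  1,  0]
  [ 0, -4,  0]
  [ 0,  0, -4]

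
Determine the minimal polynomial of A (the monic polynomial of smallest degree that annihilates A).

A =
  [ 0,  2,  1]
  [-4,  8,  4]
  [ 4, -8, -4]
x^3 - 4*x^2 + 4*x

The characteristic polynomial is χ_A(x) = x*(x - 2)^2, so the eigenvalues are known. The minimal polynomial is
  m_A(x) = Π_λ (x − λ)^{k_λ}
where k_λ is the size of the *largest* Jordan block for λ (equivalently, the smallest k with (A − λI)^k v = 0 for every generalised eigenvector v of λ).

  λ = 0: largest Jordan block has size 1, contributing (x − 0)
  λ = 2: largest Jordan block has size 2, contributing (x − 2)^2

So m_A(x) = x*(x - 2)^2 = x^3 - 4*x^2 + 4*x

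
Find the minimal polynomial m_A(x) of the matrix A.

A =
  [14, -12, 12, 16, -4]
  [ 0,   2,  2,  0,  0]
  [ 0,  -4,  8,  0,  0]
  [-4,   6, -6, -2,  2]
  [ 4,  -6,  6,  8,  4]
x^2 - 10*x + 24

The characteristic polynomial is χ_A(x) = (x - 6)^3*(x - 4)^2, so the eigenvalues are known. The minimal polynomial is
  m_A(x) = Π_λ (x − λ)^{k_λ}
where k_λ is the size of the *largest* Jordan block for λ (equivalently, the smallest k with (A − λI)^k v = 0 for every generalised eigenvector v of λ).

  λ = 4: largest Jordan block has size 1, contributing (x − 4)
  λ = 6: largest Jordan block has size 1, contributing (x − 6)

So m_A(x) = (x - 6)*(x - 4) = x^2 - 10*x + 24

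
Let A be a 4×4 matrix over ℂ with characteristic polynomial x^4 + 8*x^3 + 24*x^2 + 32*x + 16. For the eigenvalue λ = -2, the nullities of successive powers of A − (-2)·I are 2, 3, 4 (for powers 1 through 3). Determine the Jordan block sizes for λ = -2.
Block sizes for λ = -2: [3, 1]

From the dimensions of kernels of powers, the number of Jordan blocks of size at least j is d_j − d_{j−1} where d_j = dim ker(N^j) (with d_0 = 0). Computing the differences gives [2, 1, 1].
The number of blocks of size exactly k is (#blocks of size ≥ k) − (#blocks of size ≥ k + 1), so the partition is: 1 block(s) of size 1, 1 block(s) of size 3.
In nonincreasing order the block sizes are [3, 1].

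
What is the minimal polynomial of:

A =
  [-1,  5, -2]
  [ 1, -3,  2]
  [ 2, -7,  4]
x^3

The characteristic polynomial is χ_A(x) = x^3, so the eigenvalues are known. The minimal polynomial is
  m_A(x) = Π_λ (x − λ)^{k_λ}
where k_λ is the size of the *largest* Jordan block for λ (equivalently, the smallest k with (A − λI)^k v = 0 for every generalised eigenvector v of λ).

  λ = 0: largest Jordan block has size 3, contributing (x − 0)^3

So m_A(x) = x^3 = x^3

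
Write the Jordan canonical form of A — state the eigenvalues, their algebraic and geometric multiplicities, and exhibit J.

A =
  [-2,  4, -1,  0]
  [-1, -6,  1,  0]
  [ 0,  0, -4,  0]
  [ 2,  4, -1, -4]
J_3(-4) ⊕ J_1(-4)

The characteristic polynomial is
  det(x·I − A) = x^4 + 16*x^3 + 96*x^2 + 256*x + 256 = (x + 4)^4

Eigenvalues and multiplicities (the geometric multiplicity of λ is n − rank(A − λI), which equals the number of Jordan blocks for λ):
  λ = -4: algebraic multiplicity = 4, geometric multiplicity = 2

Determining the block sizes for each eigenvalue:
  λ = -4: with am = 4 and gm = 2, the partition is not yet determined (e.g. several partitions of 4 into 2 parts exist). Let N = A − (-4)·I. Computing rank(N^1) = 2, rank(N^2) = 1, rank(N^3) = 0; the number of blocks of size ≥ j is rank(N^{j−1}) − rank(N^j), giving [2, 1, 1]. So we have 1 block(s) of size 3, 1 block(s) of size 1 → block sizes [3, 1]

Assembling the blocks gives a Jordan form
J =
  [-4,  1,  0,  0]
  [ 0, -4,  1,  0]
  [ 0,  0, -4,  0]
  [ 0,  0,  0, -4]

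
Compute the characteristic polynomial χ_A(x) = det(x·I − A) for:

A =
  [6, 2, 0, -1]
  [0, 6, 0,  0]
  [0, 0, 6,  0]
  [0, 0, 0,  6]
x^4 - 24*x^3 + 216*x^2 - 864*x + 1296

Expanding det(x·I − A) (e.g. by cofactor expansion or by noting that A is similar to its Jordan form J, which has the same characteristic polynomial as A) gives
  χ_A(x) = x^4 - 24*x^3 + 216*x^2 - 864*x + 1296
which factors as (x - 6)^4. The eigenvalues (with algebraic multiplicities) are λ = 6 with multiplicity 4.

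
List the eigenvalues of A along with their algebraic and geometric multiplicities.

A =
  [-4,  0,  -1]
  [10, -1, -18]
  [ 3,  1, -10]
λ = -5: alg = 3, geom = 1

Step 1 — factor the characteristic polynomial to read off the algebraic multiplicities:
  χ_A(x) = (x + 5)^3

Step 2 — compute geometric multiplicities via the rank-nullity identity g(λ) = n − rank(A − λI):
  rank(A − (-5)·I) = 2, so dim ker(A − (-5)·I) = n − 2 = 1

Summary:
  λ = -5: algebraic multiplicity = 3, geometric multiplicity = 1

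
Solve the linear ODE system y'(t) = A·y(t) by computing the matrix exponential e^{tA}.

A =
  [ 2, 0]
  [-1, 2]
e^{tA} =
  [exp(2*t), 0]
  [-t*exp(2*t), exp(2*t)]

Strategy: write A = P · J · P⁻¹ where J is a Jordan canonical form, so e^{tA} = P · e^{tJ} · P⁻¹, and e^{tJ} can be computed block-by-block.

A has Jordan form
J =
  [2, 1]
  [0, 2]
(up to reordering of blocks).

Per-block formulas:
  For a 2×2 Jordan block J_2(2): exp(t · J_2(2)) = e^(2t)·(I + t·N), where N is the 2×2 nilpotent shift.

After assembling e^{tJ} and conjugating by P, we get:

e^{tA} =
  [exp(2*t), 0]
  [-t*exp(2*t), exp(2*t)]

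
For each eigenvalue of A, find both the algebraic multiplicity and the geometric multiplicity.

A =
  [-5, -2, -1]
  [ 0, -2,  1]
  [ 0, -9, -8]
λ = -5: alg = 3, geom = 1

Step 1 — factor the characteristic polynomial to read off the algebraic multiplicities:
  χ_A(x) = (x + 5)^3

Step 2 — compute geometric multiplicities via the rank-nullity identity g(λ) = n − rank(A − λI):
  rank(A − (-5)·I) = 2, so dim ker(A − (-5)·I) = n − 2 = 1

Summary:
  λ = -5: algebraic multiplicity = 3, geometric multiplicity = 1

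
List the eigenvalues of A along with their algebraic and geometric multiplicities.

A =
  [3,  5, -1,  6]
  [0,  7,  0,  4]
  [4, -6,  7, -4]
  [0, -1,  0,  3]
λ = 5: alg = 4, geom = 2

Step 1 — factor the characteristic polynomial to read off the algebraic multiplicities:
  χ_A(x) = (x - 5)^4

Step 2 — compute geometric multiplicities via the rank-nullity identity g(λ) = n − rank(A − λI):
  rank(A − (5)·I) = 2, so dim ker(A − (5)·I) = n − 2 = 2

Summary:
  λ = 5: algebraic multiplicity = 4, geometric multiplicity = 2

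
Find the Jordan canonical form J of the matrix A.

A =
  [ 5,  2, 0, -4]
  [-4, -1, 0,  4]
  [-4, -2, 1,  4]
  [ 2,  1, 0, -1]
J_2(1) ⊕ J_1(1) ⊕ J_1(1)

The characteristic polynomial is
  det(x·I − A) = x^4 - 4*x^3 + 6*x^2 - 4*x + 1 = (x - 1)^4

Eigenvalues and multiplicities (the geometric multiplicity of λ is n − rank(A − λI), which equals the number of Jordan blocks for λ):
  λ = 1: algebraic multiplicity = 4, geometric multiplicity = 3

Determining the block sizes for each eigenvalue:
  λ = 1: 3 blocks summing to 4 forces exactly one block of size 2 and the rest size 1 → block sizes [2, 1, 1]

Assembling the blocks gives a Jordan form
J =
  [1, 1, 0, 0]
  [0, 1, 0, 0]
  [0, 0, 1, 0]
  [0, 0, 0, 1]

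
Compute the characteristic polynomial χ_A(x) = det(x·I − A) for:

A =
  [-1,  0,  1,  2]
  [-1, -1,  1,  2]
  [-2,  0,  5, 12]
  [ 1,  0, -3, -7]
x^4 + 4*x^3 + 6*x^2 + 4*x + 1

Expanding det(x·I − A) (e.g. by cofactor expansion or by noting that A is similar to its Jordan form J, which has the same characteristic polynomial as A) gives
  χ_A(x) = x^4 + 4*x^3 + 6*x^2 + 4*x + 1
which factors as (x + 1)^4. The eigenvalues (with algebraic multiplicities) are λ = -1 with multiplicity 4.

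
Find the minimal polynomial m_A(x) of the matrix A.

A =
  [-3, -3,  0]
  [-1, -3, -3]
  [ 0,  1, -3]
x^3 + 9*x^2 + 27*x + 27

The characteristic polynomial is χ_A(x) = (x + 3)^3, so the eigenvalues are known. The minimal polynomial is
  m_A(x) = Π_λ (x − λ)^{k_λ}
where k_λ is the size of the *largest* Jordan block for λ (equivalently, the smallest k with (A − λI)^k v = 0 for every generalised eigenvector v of λ).

  λ = -3: largest Jordan block has size 3, contributing (x + 3)^3

So m_A(x) = (x + 3)^3 = x^3 + 9*x^2 + 27*x + 27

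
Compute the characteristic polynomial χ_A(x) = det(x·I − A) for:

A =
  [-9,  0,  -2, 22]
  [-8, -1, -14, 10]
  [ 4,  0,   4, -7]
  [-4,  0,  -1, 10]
x^4 - 4*x^3 - 2*x^2 + 12*x + 9

Expanding det(x·I − A) (e.g. by cofactor expansion or by noting that A is similar to its Jordan form J, which has the same characteristic polynomial as A) gives
  χ_A(x) = x^4 - 4*x^3 - 2*x^2 + 12*x + 9
which factors as (x - 3)^2*(x + 1)^2. The eigenvalues (with algebraic multiplicities) are λ = -1 with multiplicity 2, λ = 3 with multiplicity 2.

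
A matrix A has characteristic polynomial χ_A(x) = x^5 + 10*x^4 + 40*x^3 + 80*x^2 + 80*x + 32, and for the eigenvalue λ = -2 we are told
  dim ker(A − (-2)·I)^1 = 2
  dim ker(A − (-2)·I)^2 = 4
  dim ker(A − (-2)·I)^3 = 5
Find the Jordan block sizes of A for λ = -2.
Block sizes for λ = -2: [3, 2]

From the dimensions of kernels of powers, the number of Jordan blocks of size at least j is d_j − d_{j−1} where d_j = dim ker(N^j) (with d_0 = 0). Computing the differences gives [2, 2, 1].
The number of blocks of size exactly k is (#blocks of size ≥ k) − (#blocks of size ≥ k + 1), so the partition is: 1 block(s) of size 2, 1 block(s) of size 3.
In nonincreasing order the block sizes are [3, 2].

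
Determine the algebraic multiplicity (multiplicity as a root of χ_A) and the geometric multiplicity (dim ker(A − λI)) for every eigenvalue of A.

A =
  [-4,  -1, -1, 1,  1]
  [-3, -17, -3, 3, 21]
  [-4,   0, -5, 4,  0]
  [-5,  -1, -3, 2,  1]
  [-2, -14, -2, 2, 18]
λ = -3: alg = 3, geom = 1; λ = -1: alg = 1, geom = 1; λ = 4: alg = 1, geom = 1

Step 1 — factor the characteristic polynomial to read off the algebraic multiplicities:
  χ_A(x) = (x - 4)*(x + 1)*(x + 3)^3

Step 2 — compute geometric multiplicities via the rank-nullity identity g(λ) = n − rank(A − λI):
  rank(A − (-3)·I) = 4, so dim ker(A − (-3)·I) = n − 4 = 1
  rank(A − (-1)·I) = 4, so dim ker(A − (-1)·I) = n − 4 = 1
  rank(A − (4)·I) = 4, so dim ker(A − (4)·I) = n − 4 = 1

Summary:
  λ = -3: algebraic multiplicity = 3, geometric multiplicity = 1
  λ = -1: algebraic multiplicity = 1, geometric multiplicity = 1
  λ = 4: algebraic multiplicity = 1, geometric multiplicity = 1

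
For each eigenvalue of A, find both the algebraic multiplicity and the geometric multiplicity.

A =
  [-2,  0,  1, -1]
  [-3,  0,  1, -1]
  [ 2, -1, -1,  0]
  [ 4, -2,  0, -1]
λ = -1: alg = 4, geom = 2

Step 1 — factor the characteristic polynomial to read off the algebraic multiplicities:
  χ_A(x) = (x + 1)^4

Step 2 — compute geometric multiplicities via the rank-nullity identity g(λ) = n − rank(A − λI):
  rank(A − (-1)·I) = 2, so dim ker(A − (-1)·I) = n − 2 = 2

Summary:
  λ = -1: algebraic multiplicity = 4, geometric multiplicity = 2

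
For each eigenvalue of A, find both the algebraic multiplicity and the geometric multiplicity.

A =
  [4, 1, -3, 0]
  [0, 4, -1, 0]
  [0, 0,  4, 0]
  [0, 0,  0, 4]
λ = 4: alg = 4, geom = 2

Step 1 — factor the characteristic polynomial to read off the algebraic multiplicities:
  χ_A(x) = (x - 4)^4

Step 2 — compute geometric multiplicities via the rank-nullity identity g(λ) = n − rank(A − λI):
  rank(A − (4)·I) = 2, so dim ker(A − (4)·I) = n − 2 = 2

Summary:
  λ = 4: algebraic multiplicity = 4, geometric multiplicity = 2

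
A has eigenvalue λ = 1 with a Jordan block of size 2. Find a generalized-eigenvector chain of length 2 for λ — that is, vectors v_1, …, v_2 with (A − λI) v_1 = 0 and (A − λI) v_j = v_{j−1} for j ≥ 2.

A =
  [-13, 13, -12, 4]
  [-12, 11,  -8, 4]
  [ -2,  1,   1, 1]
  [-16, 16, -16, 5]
A Jordan chain for λ = 1 of length 2:
v_1 = (-14, -12, -2, -16)ᵀ
v_2 = (1, 0, 0, 0)ᵀ

Let N = A − (1)·I. We want v_2 with N^2 v_2 = 0 but N^1 v_2 ≠ 0; then v_{j-1} := N · v_j for j = 2, …, 2.

Pick v_2 = (1, 0, 0, 0)ᵀ.
Then v_1 = N · v_2 = (-14, -12, -2, -16)ᵀ.

Sanity check: (A − (1)·I) v_1 = (0, 0, 0, 0)ᵀ = 0. ✓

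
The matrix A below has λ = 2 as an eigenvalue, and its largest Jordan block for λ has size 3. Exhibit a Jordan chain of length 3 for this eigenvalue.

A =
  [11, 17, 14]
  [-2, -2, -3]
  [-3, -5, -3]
A Jordan chain for λ = 2 of length 3:
v_1 = (5, -1, -2)ᵀ
v_2 = (9, -2, -3)ᵀ
v_3 = (1, 0, 0)ᵀ

Let N = A − (2)·I. We want v_3 with N^3 v_3 = 0 but N^2 v_3 ≠ 0; then v_{j-1} := N · v_j for j = 3, …, 2.

Pick v_3 = (1, 0, 0)ᵀ.
Then v_2 = N · v_3 = (9, -2, -3)ᵀ.
Then v_1 = N · v_2 = (5, -1, -2)ᵀ.

Sanity check: (A − (2)·I) v_1 = (0, 0, 0)ᵀ = 0. ✓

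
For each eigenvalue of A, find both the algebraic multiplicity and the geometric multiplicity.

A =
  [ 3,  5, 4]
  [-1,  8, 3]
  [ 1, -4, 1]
λ = 4: alg = 3, geom = 1

Step 1 — factor the characteristic polynomial to read off the algebraic multiplicities:
  χ_A(x) = (x - 4)^3

Step 2 — compute geometric multiplicities via the rank-nullity identity g(λ) = n − rank(A − λI):
  rank(A − (4)·I) = 2, so dim ker(A − (4)·I) = n − 2 = 1

Summary:
  λ = 4: algebraic multiplicity = 3, geometric multiplicity = 1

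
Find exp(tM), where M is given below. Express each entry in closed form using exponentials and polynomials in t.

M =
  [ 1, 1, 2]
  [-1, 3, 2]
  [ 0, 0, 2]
e^{tM} =
  [-t*exp(2*t) + exp(2*t), t*exp(2*t), 2*t*exp(2*t)]
  [-t*exp(2*t), t*exp(2*t) + exp(2*t), 2*t*exp(2*t)]
  [0, 0, exp(2*t)]

Strategy: write M = P · J · P⁻¹ where J is a Jordan canonical form, so e^{tM} = P · e^{tJ} · P⁻¹, and e^{tJ} can be computed block-by-block.

M has Jordan form
J =
  [2, 1, 0]
  [0, 2, 0]
  [0, 0, 2]
(up to reordering of blocks).

Per-block formulas:
  For a 1×1 block at λ = 2: exp(t · [2]) = [e^(2t)].
  For a 2×2 Jordan block J_2(2): exp(t · J_2(2)) = e^(2t)·(I + t·N), where N is the 2×2 nilpotent shift.

After assembling e^{tJ} and conjugating by P, we get:

e^{tM} =
  [-t*exp(2*t) + exp(2*t), t*exp(2*t), 2*t*exp(2*t)]
  [-t*exp(2*t), t*exp(2*t) + exp(2*t), 2*t*exp(2*t)]
  [0, 0, exp(2*t)]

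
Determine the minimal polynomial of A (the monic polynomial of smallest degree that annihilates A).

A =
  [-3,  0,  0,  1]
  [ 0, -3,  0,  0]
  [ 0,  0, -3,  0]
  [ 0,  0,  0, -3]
x^2 + 6*x + 9

The characteristic polynomial is χ_A(x) = (x + 3)^4, so the eigenvalues are known. The minimal polynomial is
  m_A(x) = Π_λ (x − λ)^{k_λ}
where k_λ is the size of the *largest* Jordan block for λ (equivalently, the smallest k with (A − λI)^k v = 0 for every generalised eigenvector v of λ).

  λ = -3: largest Jordan block has size 2, contributing (x + 3)^2

So m_A(x) = (x + 3)^2 = x^2 + 6*x + 9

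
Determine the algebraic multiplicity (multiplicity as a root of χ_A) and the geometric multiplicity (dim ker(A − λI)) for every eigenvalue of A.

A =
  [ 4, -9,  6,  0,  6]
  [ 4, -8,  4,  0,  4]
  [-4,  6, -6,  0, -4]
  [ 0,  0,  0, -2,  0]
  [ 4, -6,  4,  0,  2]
λ = -2: alg = 5, geom = 4

Step 1 — factor the characteristic polynomial to read off the algebraic multiplicities:
  χ_A(x) = (x + 2)^5

Step 2 — compute geometric multiplicities via the rank-nullity identity g(λ) = n − rank(A − λI):
  rank(A − (-2)·I) = 1, so dim ker(A − (-2)·I) = n − 1 = 4

Summary:
  λ = -2: algebraic multiplicity = 5, geometric multiplicity = 4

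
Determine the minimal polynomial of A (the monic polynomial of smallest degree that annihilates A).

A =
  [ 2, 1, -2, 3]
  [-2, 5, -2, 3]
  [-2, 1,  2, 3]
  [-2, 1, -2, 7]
x^2 - 8*x + 16

The characteristic polynomial is χ_A(x) = (x - 4)^4, so the eigenvalues are known. The minimal polynomial is
  m_A(x) = Π_λ (x − λ)^{k_λ}
where k_λ is the size of the *largest* Jordan block for λ (equivalently, the smallest k with (A − λI)^k v = 0 for every generalised eigenvector v of λ).

  λ = 4: largest Jordan block has size 2, contributing (x − 4)^2

So m_A(x) = (x - 4)^2 = x^2 - 8*x + 16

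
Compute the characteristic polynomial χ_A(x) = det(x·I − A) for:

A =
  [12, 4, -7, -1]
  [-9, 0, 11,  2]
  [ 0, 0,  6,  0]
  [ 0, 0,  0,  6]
x^4 - 24*x^3 + 216*x^2 - 864*x + 1296

Expanding det(x·I − A) (e.g. by cofactor expansion or by noting that A is similar to its Jordan form J, which has the same characteristic polynomial as A) gives
  χ_A(x) = x^4 - 24*x^3 + 216*x^2 - 864*x + 1296
which factors as (x - 6)^4. The eigenvalues (with algebraic multiplicities) are λ = 6 with multiplicity 4.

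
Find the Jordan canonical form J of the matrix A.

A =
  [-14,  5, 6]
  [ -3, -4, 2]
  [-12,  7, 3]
J_3(-5)

The characteristic polynomial is
  det(x·I − A) = x^3 + 15*x^2 + 75*x + 125 = (x + 5)^3

Eigenvalues and multiplicities (the geometric multiplicity of λ is n − rank(A − λI), which equals the number of Jordan blocks for λ):
  λ = -5: algebraic multiplicity = 3, geometric multiplicity = 1

Determining the block sizes for each eigenvalue:
  λ = -5: one block (gm = 1), so the single block has size am = 3 → block sizes [3]

Assembling the blocks gives a Jordan form
J =
  [-5,  1,  0]
  [ 0, -5,  1]
  [ 0,  0, -5]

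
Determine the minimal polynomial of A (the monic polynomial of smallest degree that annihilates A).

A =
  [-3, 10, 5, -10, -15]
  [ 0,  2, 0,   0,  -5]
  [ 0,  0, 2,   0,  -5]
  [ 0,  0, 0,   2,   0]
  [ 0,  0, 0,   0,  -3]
x^2 + x - 6

The characteristic polynomial is χ_A(x) = (x - 2)^3*(x + 3)^2, so the eigenvalues are known. The minimal polynomial is
  m_A(x) = Π_λ (x − λ)^{k_λ}
where k_λ is the size of the *largest* Jordan block for λ (equivalently, the smallest k with (A − λI)^k v = 0 for every generalised eigenvector v of λ).

  λ = -3: largest Jordan block has size 1, contributing (x + 3)
  λ = 2: largest Jordan block has size 1, contributing (x − 2)

So m_A(x) = (x - 2)*(x + 3) = x^2 + x - 6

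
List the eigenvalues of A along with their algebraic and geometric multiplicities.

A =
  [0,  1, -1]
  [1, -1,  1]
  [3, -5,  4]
λ = 1: alg = 3, geom = 1

Step 1 — factor the characteristic polynomial to read off the algebraic multiplicities:
  χ_A(x) = (x - 1)^3

Step 2 — compute geometric multiplicities via the rank-nullity identity g(λ) = n − rank(A − λI):
  rank(A − (1)·I) = 2, so dim ker(A − (1)·I) = n − 2 = 1

Summary:
  λ = 1: algebraic multiplicity = 3, geometric multiplicity = 1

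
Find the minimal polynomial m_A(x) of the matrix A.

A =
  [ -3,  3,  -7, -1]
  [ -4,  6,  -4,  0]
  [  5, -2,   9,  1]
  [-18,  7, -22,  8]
x^4 - 20*x^3 + 148*x^2 - 480*x + 576

The characteristic polynomial is χ_A(x) = (x - 6)^2*(x - 4)^2, so the eigenvalues are known. The minimal polynomial is
  m_A(x) = Π_λ (x − λ)^{k_λ}
where k_λ is the size of the *largest* Jordan block for λ (equivalently, the smallest k with (A − λI)^k v = 0 for every generalised eigenvector v of λ).

  λ = 4: largest Jordan block has size 2, contributing (x − 4)^2
  λ = 6: largest Jordan block has size 2, contributing (x − 6)^2

So m_A(x) = (x - 6)^2*(x - 4)^2 = x^4 - 20*x^3 + 148*x^2 - 480*x + 576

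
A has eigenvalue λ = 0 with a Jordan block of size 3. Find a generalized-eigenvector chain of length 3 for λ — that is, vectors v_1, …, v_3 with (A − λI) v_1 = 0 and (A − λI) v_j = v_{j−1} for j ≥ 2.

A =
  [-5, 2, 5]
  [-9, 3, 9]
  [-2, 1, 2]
A Jordan chain for λ = 0 of length 3:
v_1 = (-3, 0, -3)ᵀ
v_2 = (-5, -9, -2)ᵀ
v_3 = (1, 0, 0)ᵀ

Let N = A − (0)·I. We want v_3 with N^3 v_3 = 0 but N^2 v_3 ≠ 0; then v_{j-1} := N · v_j for j = 3, …, 2.

Pick v_3 = (1, 0, 0)ᵀ.
Then v_2 = N · v_3 = (-5, -9, -2)ᵀ.
Then v_1 = N · v_2 = (-3, 0, -3)ᵀ.

Sanity check: (A − (0)·I) v_1 = (0, 0, 0)ᵀ = 0. ✓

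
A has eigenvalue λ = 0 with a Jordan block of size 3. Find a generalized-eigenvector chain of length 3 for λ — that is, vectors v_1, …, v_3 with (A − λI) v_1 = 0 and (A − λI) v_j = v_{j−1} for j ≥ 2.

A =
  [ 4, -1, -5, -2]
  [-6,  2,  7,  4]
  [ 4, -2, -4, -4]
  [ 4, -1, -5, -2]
A Jordan chain for λ = 0 of length 3:
v_1 = (-6, 8, -4, -6)ᵀ
v_2 = (4, -6, 4, 4)ᵀ
v_3 = (1, 0, 0, 0)ᵀ

Let N = A − (0)·I. We want v_3 with N^3 v_3 = 0 but N^2 v_3 ≠ 0; then v_{j-1} := N · v_j for j = 3, …, 2.

Pick v_3 = (1, 0, 0, 0)ᵀ.
Then v_2 = N · v_3 = (4, -6, 4, 4)ᵀ.
Then v_1 = N · v_2 = (-6, 8, -4, -6)ᵀ.

Sanity check: (A − (0)·I) v_1 = (0, 0, 0, 0)ᵀ = 0. ✓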